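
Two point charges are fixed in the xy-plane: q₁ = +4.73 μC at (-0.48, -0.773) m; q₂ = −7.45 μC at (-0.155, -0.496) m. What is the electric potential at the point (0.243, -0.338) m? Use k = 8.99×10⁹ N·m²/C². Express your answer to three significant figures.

-1.06×10⁵ V

Electric potential is a scalar, so the contributions from each charge add algebraically: V = Σ kqᵢ/rᵢ.
Distances from the field point to each charge: r₁ = 0.844 m, r₂ = 0.428 m.
V = k[(4.73×10⁻⁶)/(0.844) + (-7.45×10⁻⁶)/(0.428)] = -1.06×10⁵ V.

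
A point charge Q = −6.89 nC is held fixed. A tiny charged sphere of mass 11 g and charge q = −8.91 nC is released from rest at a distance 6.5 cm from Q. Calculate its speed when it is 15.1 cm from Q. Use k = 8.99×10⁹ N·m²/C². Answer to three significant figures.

0.0297 m/s

Only the electrostatic force acts, so mechanical energy is conserved: ½mv² = U₁ − U₂ = kQq(1/r₁ − 1/r₂).
U₁ − U₂ = (8.99×10⁹ N·m²/C²)(-6.89×10⁻⁹ C)(-8.91×10⁻⁹ C)(1/0.0650 − 1/0.151) = 4.84×10⁻⁶ J.
v = √(2·4.84×10⁻⁶/0.0110) = 0.0297 m/s.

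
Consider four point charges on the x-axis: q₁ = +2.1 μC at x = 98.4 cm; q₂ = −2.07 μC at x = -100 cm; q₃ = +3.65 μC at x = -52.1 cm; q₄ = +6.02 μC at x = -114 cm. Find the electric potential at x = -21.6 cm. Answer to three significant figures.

1.58×10⁵ V

Electric potential is a scalar, so the contributions from each charge add algebraically: V = Σ kqᵢ/rᵢ.
Distances from the field point to each charge: r₁ = 1.20 m, r₂ = 0.784 m, r₃ = 0.305 m, r₄ = 0.924 m.
V = k[(2.10×10⁻⁶)/(1.20) + (-2.07×10⁻⁶)/(0.784) + (3.65×10⁻⁶)/(0.305) + (6.02×10⁻⁶)/(0.924)] = 1.58×10⁵ V.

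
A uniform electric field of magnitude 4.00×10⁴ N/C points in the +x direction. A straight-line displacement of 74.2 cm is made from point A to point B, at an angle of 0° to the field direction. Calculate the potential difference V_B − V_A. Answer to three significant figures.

Only the component of displacement along E changes the potential: ΔV = −E·d·cosθ.
ΔV = −(4.00×10⁴ V/m)(0.742 m)cos0° = -2.97×10⁴ V.

-2.97×10⁴ V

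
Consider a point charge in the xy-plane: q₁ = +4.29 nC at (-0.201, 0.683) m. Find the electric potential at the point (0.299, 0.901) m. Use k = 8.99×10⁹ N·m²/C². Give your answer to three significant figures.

The total potential is the scalar sum of each charge's contribution, V = Σ kqᵢ/rᵢ.
Distances from the field point to each charge: r₁ = 0.545 m.
V = k[(4.29×10⁻⁹)/(0.545)] = 70.7 V.

70.7 V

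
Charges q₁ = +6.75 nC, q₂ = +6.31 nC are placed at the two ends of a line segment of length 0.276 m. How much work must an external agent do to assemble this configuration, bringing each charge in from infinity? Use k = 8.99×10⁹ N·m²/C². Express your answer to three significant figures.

1.39×10⁻⁶ J

The assembly work is the sum of pairwise potential energies, U = Σ_{i<j} kqᵢqⱼ/rᵢⱼ.
The separation is r = 0.276 m.
U = (1.39×10⁻⁶) = 1.39×10⁻⁶ J.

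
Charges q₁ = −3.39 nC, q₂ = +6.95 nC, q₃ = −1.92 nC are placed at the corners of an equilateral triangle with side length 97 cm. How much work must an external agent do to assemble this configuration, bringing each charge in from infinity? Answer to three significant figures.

-2.82×10⁻⁷ J

The work to assemble the configuration equals its total potential energy, U = Σ kqᵢqⱼ/rᵢⱼ over all pairs.
All three pair separations equal the side length, 0.970 m.
U = (-2.18×10⁻⁷) + (6.03×10⁻⁸) + (-1.24×10⁻⁷) = -2.82×10⁻⁷ J.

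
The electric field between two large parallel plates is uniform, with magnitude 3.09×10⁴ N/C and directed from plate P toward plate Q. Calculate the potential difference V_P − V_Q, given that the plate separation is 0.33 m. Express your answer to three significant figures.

1.02×10⁴ V

In a uniform field, potential decreases in the direction of E: ΔV = −E·d for a displacement d parallel to E.
Going from Q to P is a displacement of 0.33 m opposite to the field, so V_P − V_Q = +Ed = 1.02×10⁴ V.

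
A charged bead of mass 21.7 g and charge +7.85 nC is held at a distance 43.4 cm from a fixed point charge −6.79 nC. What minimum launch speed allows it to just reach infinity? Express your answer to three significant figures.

0.0101 m/s

To just escape, total mechanical energy must reach zero at infinity: ½mv²_min + U = 0, so ½mv²_min = −U = |kQq|/r.
|U| = |kQq|/r = (8.99×10⁹ N·m²/C²)(6.79×10⁻⁹)(7.85×10⁻⁹)/(0.434) = 1.10×10⁻⁶ J.
v_min = √(2|U|/m) = √(2·1.10×10⁻⁶/0.0217) = 0.0101 m/s.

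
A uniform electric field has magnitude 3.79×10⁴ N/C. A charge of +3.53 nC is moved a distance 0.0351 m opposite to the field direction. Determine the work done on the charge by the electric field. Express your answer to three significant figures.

-4.70×10⁻⁶ J

The potential change for a displacement 0.0351 m opposite to the field direction is ΔV = +Ed = 1330 V.
W_field = −qΔV = -4.70×10⁻⁶ J.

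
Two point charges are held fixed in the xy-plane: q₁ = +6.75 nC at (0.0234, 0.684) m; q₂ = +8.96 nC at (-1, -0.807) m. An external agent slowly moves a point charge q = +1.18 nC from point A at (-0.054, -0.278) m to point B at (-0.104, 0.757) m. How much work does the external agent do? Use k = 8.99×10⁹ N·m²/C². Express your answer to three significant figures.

For quasistatic motion the external work equals the change in potential energy: W_ext = qΔV = q(V_B − V_A).
At A: distances to the source charges are 0.965 m, 1.08 m; V_A = Σ kqᵢ/rᵢ = 137 V.
At B: distances to the source charges are 0.147 m, 1.80 m; V_B = Σ kqᵢ/rᵢ = 458 V.
ΔV = V_B − V_A = 321 V.
W_ext = qΔV = (1.18×10⁻⁹ C)(321 V) = 3.79×10⁻⁷ J.

3.79×10⁻⁷ J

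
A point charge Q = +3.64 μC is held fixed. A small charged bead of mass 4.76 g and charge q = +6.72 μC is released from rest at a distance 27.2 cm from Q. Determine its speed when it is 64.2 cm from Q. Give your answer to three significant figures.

14.0 m/s

Only the electrostatic force acts, so mechanical energy is conserved: ½mv² = U₁ − U₂ = kQq(1/r₁ − 1/r₂).
U₁ − U₂ = (8.99×10⁹ N·m²/C²)(3.64×10⁻⁶ C)(6.72×10⁻⁶ C)(1/0.272 − 1/0.642) = 0.466 J.
v = √(2·0.466/4.76×10⁻³) = 14.0 m/s.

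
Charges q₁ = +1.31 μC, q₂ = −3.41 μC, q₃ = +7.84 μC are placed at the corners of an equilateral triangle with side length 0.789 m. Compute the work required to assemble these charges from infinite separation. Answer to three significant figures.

The work to assemble the configuration equals its total potential energy, U = Σ kqᵢqⱼ/rᵢⱼ over all pairs.
All three pair separations equal the side length, 0.789 m.
U = (-0.0509) + (0.117) + (-0.305) = -0.238 J.

-0.238 J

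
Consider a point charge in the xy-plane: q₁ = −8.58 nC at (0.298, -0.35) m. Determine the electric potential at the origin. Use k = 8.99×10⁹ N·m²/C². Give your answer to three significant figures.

The total potential is the scalar sum of each charge's contribution, V = Σ kqᵢ/rᵢ.
Distances from the field point to each charge: r₁ = 0.460 m.
V = k[(-8.58×10⁻⁹)/(0.460)] = -168 V.

-168 V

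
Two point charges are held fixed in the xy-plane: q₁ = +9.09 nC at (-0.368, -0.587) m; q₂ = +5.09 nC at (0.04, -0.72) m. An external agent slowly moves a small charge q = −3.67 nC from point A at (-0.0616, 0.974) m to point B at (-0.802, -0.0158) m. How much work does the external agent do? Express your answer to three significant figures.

-2.84×10⁻⁷ J

For quasistatic motion the external work equals the change in potential energy: W_ext = qΔV = q(V_B − V_A).
At A: distances to the source charges are 1.59 m, 1.70 m; V_A = Σ kqᵢ/rᵢ = 78.3 V.
At B: distances to the source charges are 0.717 m, 1.10 m; V_B = Σ kqᵢ/rᵢ = 156 V.
ΔV = V_B − V_A = 77.3 V.
W_ext = qΔV = (-3.67×10⁻⁹ C)(77.3 V) = -2.84×10⁻⁷ J.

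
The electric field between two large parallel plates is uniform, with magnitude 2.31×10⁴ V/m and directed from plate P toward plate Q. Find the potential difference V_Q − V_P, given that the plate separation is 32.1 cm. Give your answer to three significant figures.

In a uniform field, potential decreases in the direction of E: ΔV = −E·d for a displacement d parallel to E.
Going from P to Q is a displacement of 32.1 cm along the field, so V_Q − V_P = −Ed = -7420 V.

-7420 V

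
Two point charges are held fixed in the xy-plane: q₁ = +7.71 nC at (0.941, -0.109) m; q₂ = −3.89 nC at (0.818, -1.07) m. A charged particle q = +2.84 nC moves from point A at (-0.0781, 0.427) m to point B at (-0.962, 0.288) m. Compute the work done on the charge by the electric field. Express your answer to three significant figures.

The work done by the electric force is W_field = −ΔU = −q(V_B − V_A) = q(V_A − V_B).
At A: distances to the source charges are 1.15 m, 1.74 m; V_A = Σ kqᵢ/rᵢ = 40.2 V.
At B: distances to the source charges are 1.94 m, 2.24 m; V_B = Σ kqᵢ/rᵢ = 20.0 V.
ΔV = V_B − V_A = -20.1 V.
W_field = −qΔV = −(2.84×10⁻⁹ C)(-20.1 V) = 5.71×10⁻⁸ J.

5.71×10⁻⁸ J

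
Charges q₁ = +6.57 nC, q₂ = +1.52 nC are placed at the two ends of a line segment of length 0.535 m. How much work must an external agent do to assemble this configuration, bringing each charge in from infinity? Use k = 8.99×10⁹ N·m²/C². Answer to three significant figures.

The work to assemble the configuration equals its total potential energy, U = Σ kqᵢqⱼ/rᵢⱼ over all pairs.
The separation is r = 0.535 m.
U = (1.68×10⁻⁷) = 1.68×10⁻⁷ J.

1.68×10⁻⁷ J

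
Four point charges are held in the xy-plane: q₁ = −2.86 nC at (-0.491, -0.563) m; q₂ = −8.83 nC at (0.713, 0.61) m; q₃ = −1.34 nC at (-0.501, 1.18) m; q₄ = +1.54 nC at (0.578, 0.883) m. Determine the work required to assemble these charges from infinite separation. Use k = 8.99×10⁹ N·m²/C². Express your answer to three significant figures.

The work to assemble the configuration equals its total potential energy, U = Σ kqᵢqⱼ/rᵢⱼ over all pairs.
Pair separations: r₁₂ = 1.68 m, r₁₃ = 1.74 m, r₁₄ = 1.80 m, r₂₃ = 1.34 m, r₂₄ = 0.305 m, r₃₄ = 1.12 m.
Summing all 6 pair terms gives U = -2.06×10⁻⁷ J.

-2.06×10⁻⁷ J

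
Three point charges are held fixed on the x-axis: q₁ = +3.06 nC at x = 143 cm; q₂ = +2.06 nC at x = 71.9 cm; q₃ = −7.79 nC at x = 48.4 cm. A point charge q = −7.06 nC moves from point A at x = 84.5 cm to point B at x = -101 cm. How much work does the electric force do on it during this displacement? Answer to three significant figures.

The work done by the electric force is W_field = −ΔU = −q(V_B − V_A) = q(V_A − V_B).
At A: distances to the source charges are 0.585 m, 0.126 m, 0.361 m; V_A = Σ kqᵢ/rᵢ = 9.24×10⁻³ V.
At B: distances to the source charges are 2.44 m, 1.73 m, 1.49 m; V_B = Σ kqᵢ/rᵢ = -24.9 V.
ΔV = V_B − V_A = -24.9 V.
W_field = −qΔV = −(-7.06×10⁻⁹ C)(-24.9 V) = -1.76×10⁻⁷ J.

-1.76×10⁻⁷ J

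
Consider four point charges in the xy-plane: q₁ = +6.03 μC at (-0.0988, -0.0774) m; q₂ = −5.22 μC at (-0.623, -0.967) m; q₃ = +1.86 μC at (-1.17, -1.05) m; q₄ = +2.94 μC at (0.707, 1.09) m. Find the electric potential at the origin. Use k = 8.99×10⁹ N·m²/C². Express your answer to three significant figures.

4.22×10⁵ V

Electric potential is a scalar, so the contributions from each charge add algebraically: V = Σ kqᵢ/rᵢ.
Distances from the field point to each charge: r₁ = 0.126 m, r₂ = 1.15 m, r₃ = 1.57 m, r₄ = 1.30 m.
V = k[(6.03×10⁻⁶)/(0.126) + (-5.22×10⁻⁶)/(1.15) + (1.86×10⁻⁶)/(1.57) + (2.94×10⁻⁶)/(1.30)] = 4.22×10⁵ V.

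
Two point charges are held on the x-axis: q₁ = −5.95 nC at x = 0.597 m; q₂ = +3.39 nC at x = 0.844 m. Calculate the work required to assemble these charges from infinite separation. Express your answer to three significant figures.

The assembly work is the sum of pairwise potential energies, U = Σ_{i<j} kqᵢqⱼ/rᵢⱼ.
Pair separations: r₁₂ = 0.247 m.
U = (-7.34×10⁻⁷) = -7.34×10⁻⁷ J.

-7.34×10⁻⁷ J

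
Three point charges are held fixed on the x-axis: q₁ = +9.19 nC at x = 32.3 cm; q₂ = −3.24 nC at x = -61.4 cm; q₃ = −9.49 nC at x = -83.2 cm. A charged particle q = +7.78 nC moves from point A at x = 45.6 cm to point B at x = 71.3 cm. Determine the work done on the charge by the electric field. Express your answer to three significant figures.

The work done by the electric force is W_field = −ΔU = −q(V_B − V_A) = q(V_A − V_B).
At A: distances to the source charges are 0.133 m, 1.07 m, 1.29 m; V_A = Σ kqᵢ/rᵢ = 528 V.
At B: distances to the source charges are 0.390 m, 1.33 m, 1.54 m; V_B = Σ kqᵢ/rᵢ = 135 V.
ΔV = V_B − V_A = -393 V.
W_field = −qΔV = −(7.78×10⁻⁹ C)(-393 V) = 3.06×10⁻⁶ J.

3.06×10⁻⁶ J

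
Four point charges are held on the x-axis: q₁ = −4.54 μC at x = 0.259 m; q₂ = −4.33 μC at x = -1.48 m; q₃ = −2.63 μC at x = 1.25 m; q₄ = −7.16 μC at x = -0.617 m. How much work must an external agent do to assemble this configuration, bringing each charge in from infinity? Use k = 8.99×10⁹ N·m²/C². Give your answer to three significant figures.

The work to assemble the configuration equals its total potential energy, U = Σ kqᵢqⱼ/rᵢⱼ over all pairs.
Pair separations: r₁₂ = 1.74 m, r₁₃ = 0.991 m, r₁₄ = 0.876 m, r₂₃ = 2.73 m, r₂₄ = 0.863 m, r₃₄ = 1.87 m.
Summing all 6 pair terms gives U = 0.995 J.

0.995 J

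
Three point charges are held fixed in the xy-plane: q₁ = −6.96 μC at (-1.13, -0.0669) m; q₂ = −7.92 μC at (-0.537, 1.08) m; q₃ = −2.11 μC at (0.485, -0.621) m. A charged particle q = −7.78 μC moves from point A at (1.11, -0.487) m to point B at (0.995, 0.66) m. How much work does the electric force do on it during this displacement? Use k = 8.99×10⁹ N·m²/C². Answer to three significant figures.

The work done by the electric force is W_field = −ΔU = −q(V_B − V_A) = q(V_A − V_B).
At A: distances to the source charges are 2.28 m, 2.27 m, 0.639 m; V_A = Σ kqᵢ/rᵢ = -8.85×10⁴ V.
At B: distances to the source charges are 2.25 m, 1.59 m, 1.38 m; V_B = Σ kqᵢ/rᵢ = -8.64×10⁴ V.
ΔV = V_B − V_A = 2010 V.
W_field = −qΔV = −(-7.78×10⁻⁶ C)(2010 V) = 0.0156 J.

0.0156 J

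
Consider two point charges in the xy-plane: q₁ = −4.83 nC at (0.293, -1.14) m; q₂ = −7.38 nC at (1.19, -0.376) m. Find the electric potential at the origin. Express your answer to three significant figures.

-90.1 V

The total potential is the scalar sum of each charge's contribution, V = Σ kqᵢ/rᵢ.
Distances from the field point to each charge: r₁ = 1.18 m, r₂ = 1.25 m.
V = k[(-4.83×10⁻⁹)/(1.18) + (-7.38×10⁻⁹)/(1.25)] = -90.1 V.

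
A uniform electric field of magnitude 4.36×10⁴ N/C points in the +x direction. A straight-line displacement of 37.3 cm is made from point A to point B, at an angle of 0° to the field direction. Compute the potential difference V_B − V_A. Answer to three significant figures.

Only the component of displacement along E changes the potential: ΔV = −E·d·cosθ.
ΔV = −(4.36×10⁴ V/m)(0.373 m)cos0° = -1.63×10⁴ V.

-1.63×10⁴ V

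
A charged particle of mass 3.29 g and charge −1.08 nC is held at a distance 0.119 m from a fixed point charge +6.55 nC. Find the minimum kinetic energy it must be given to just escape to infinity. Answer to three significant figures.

To just escape, total mechanical energy must reach zero at infinity: ½mv²_min + U = 0, so ½mv²_min = −U = |kQq|/r.
|U| = |kQq|/r = (8.99×10⁹ N·m²/C²)(6.55×10⁻⁹)(1.08×10⁻⁹)/(0.119) = 5.34×10⁻⁷ J.

5.34×10⁻⁷ J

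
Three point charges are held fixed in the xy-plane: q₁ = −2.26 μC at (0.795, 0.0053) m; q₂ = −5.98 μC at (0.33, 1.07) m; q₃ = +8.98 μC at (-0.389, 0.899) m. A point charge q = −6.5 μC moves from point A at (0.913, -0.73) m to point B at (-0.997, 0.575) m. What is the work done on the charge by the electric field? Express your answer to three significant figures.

0.555 J

The work done by the electric force is W_field = −ΔU = −q(V_B − V_A) = q(V_A − V_B).
At A: distances to the source charges are 0.745 m, 1.89 m, 2.09 m; V_A = Σ kqᵢ/rᵢ = -1.70×10⁴ V.
At B: distances to the source charges are 1.88 m, 1.42 m, 0.689 m; V_B = Σ kqᵢ/rᵢ = 6.84×10⁴ V.
ΔV = V_B − V_A = 8.54×10⁴ V.
W_field = −qΔV = −(-6.50×10⁻⁶ C)(8.54×10⁴ V) = 0.555 J.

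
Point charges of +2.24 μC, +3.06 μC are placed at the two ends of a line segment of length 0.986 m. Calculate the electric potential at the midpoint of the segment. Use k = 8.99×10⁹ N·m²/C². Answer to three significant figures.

9.66×10⁴ V

Electric potential is a scalar, so the contributions from each charge add algebraically: V = Σ kqᵢ/rᵢ.
Each charge is 0.493 m from the midpoint.
V = k[(2.24×10⁻⁶)/(0.493) + (3.06×10⁻⁶)/(0.493)] = 9.66×10⁴ V.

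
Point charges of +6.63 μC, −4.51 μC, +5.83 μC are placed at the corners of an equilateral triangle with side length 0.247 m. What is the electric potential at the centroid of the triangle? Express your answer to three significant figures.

5.01×10⁵ V

Electric potential is a scalar, so the contributions from each charge add algebraically: V = Σ kqᵢ/rᵢ.
The distance from each vertex to the centroid is a/√3 = 0.143 m.
V = k[(6.63×10⁻⁶)/(0.143) + (-4.51×10⁻⁶)/(0.143) + (5.83×10⁻⁶)/(0.143)] = 5.01×10⁵ V.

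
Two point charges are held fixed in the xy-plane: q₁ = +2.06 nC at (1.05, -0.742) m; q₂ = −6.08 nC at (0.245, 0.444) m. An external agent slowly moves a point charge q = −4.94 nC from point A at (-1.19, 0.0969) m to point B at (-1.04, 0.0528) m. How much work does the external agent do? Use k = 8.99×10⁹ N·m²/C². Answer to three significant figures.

1.55×10⁻⁸ J

For quasistatic motion the external work equals the change in potential energy: W_ext = qΔV = q(V_B − V_A).
At A: distances to the source charges are 2.39 m, 1.48 m; V_A = Σ kqᵢ/rᵢ = -29.3 V.
At B: distances to the source charges are 2.24 m, 1.34 m; V_B = Σ kqᵢ/rᵢ = -32.4 V.
ΔV = V_B − V_A = -3.13 V.
W_ext = qΔV = (-4.94×10⁻⁹ C)(-3.13 V) = 1.55×10⁻⁸ J.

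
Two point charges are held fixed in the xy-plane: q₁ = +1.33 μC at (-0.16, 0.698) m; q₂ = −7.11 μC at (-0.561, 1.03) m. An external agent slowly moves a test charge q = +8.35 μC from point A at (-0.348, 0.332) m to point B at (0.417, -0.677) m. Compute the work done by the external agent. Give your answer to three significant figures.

For quasistatic motion the external work equals the change in potential energy: W_ext = qΔV = q(V_B − V_A).
At A: distances to the source charges are 0.411 m, 0.730 m; V_A = Σ kqᵢ/rᵢ = -5.85×10⁴ V.
At B: distances to the source charges are 1.49 m, 1.97 m; V_B = Σ kqᵢ/rᵢ = -2.45×10⁴ V.
ΔV = V_B − V_A = 3.41×10⁴ V.
W_ext = qΔV = (8.35×10⁻⁶ C)(3.41×10⁴ V) = 0.284 J.

0.284 J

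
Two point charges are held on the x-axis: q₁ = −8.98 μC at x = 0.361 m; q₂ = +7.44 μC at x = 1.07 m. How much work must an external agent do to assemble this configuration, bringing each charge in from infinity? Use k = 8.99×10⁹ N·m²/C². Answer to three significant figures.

-0.847 J

The work to assemble the configuration equals its total potential energy, U = Σ kqᵢqⱼ/rᵢⱼ over all pairs.
Pair separations: r₁₂ = 0.709 m.
U = (-0.847) = -0.847 J.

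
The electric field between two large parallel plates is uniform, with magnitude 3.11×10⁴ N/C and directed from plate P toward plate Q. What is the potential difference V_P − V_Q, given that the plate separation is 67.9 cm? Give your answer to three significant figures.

2.11×10⁴ V

In a uniform field, potential decreases in the direction of E: ΔV = −E·d for a displacement d parallel to E.
Going from Q to P is a displacement of 67.9 cm opposite to the field, so V_P − V_Q = +Ed = 2.11×10⁴ V.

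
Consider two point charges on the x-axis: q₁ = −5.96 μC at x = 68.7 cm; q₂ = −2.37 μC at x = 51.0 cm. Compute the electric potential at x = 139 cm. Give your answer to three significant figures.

-1.00×10⁵ V

Electric potential is a scalar, so the contributions from each charge add algebraically: V = Σ kqᵢ/rᵢ.
Distances from the field point to each charge: r₁ = 0.703 m, r₂ = 0.880 m.
V = k[(-5.96×10⁻⁶)/(0.703) + (-2.37×10⁻⁶)/(0.880)] = -1.00×10⁵ V.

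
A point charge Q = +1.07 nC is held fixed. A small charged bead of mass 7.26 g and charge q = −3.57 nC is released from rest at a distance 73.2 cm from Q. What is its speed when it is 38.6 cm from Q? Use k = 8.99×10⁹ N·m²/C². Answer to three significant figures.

3.40×10⁻³ m/s

Only the electrostatic force acts, so mechanical energy is conserved: ½mv² = U₁ − U₂ = kQq(1/r₁ − 1/r₂).
U₁ − U₂ = (8.99×10⁹ N·m²/C²)(1.07×10⁻⁹ C)(-3.57×10⁻⁹ C)(1/0.732 − 1/0.386) = 4.21×10⁻⁸ J.
v = √(2·4.21×10⁻⁸/7.26×10⁻³) = 3.40×10⁻³ m/s.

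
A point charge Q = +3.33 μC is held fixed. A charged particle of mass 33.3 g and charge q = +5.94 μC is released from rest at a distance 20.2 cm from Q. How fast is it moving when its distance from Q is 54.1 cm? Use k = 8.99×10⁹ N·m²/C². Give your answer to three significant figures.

5.76 m/s

Only the electrostatic force acts, so mechanical energy is conserved: ½mv² = U₁ − U₂ = kQq(1/r₁ − 1/r₂).
U₁ − U₂ = (8.99×10⁹ N·m²/C²)(3.33×10⁻⁶ C)(5.94×10⁻⁶ C)(1/0.202 − 1/0.541) = 0.552 J.
v = √(2·0.552/0.0333) = 5.76 m/s.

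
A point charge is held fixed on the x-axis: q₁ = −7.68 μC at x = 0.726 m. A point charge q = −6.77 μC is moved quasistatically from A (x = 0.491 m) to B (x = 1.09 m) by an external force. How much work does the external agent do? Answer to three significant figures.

-0.705 J

For quasistatic motion the external work equals the change in potential energy: W_ext = qΔV = q(V_B − V_A).
At A: distance to the source charge is 0.235 m; V_A = kq₁/r = -2.94×10⁵ V.
At B: distance to the source charge is 0.364 m; V_B = kq₁/r = -1.90×10⁵ V.
ΔV = V_B − V_A = 1.04×10⁵ V.
W_ext = qΔV = (-6.77×10⁻⁶ C)(1.04×10⁵ V) = -0.705 J.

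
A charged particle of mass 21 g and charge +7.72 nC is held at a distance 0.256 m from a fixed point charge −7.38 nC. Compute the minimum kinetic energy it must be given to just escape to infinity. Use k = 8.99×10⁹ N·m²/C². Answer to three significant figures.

2.00×10⁻⁶ J

To just escape, total mechanical energy must reach zero at infinity: ½mv²_min + U = 0, so ½mv²_min = −U = |kQq|/r.
|U| = |kQq|/r = (8.99×10⁹ N·m²/C²)(7.38×10⁻⁹)(7.72×10⁻⁹)/(0.256) = 2.00×10⁻⁶ J.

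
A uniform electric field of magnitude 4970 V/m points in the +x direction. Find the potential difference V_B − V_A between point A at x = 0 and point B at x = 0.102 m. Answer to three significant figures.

-507 V

In a uniform field, potential decreases in the direction of E: V_B − V_A = −E·Δx.
V_B − V_A = −(4970 V/m)(0.102 m) = -507 V.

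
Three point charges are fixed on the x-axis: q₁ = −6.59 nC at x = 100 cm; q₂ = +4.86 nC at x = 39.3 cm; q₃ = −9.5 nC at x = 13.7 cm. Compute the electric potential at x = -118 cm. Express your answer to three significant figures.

-64.2 V

The total potential is the scalar sum of each charge's contribution, V = Σ kqᵢ/rᵢ.
Distances from the field point to each charge: r₁ = 2.18 m, r₂ = 1.57 m, r₃ = 1.32 m.
V = k[(-6.59×10⁻⁹)/(2.18) + (4.86×10⁻⁹)/(1.57) + (-9.50×10⁻⁹)/(1.32)] = -64.2 V.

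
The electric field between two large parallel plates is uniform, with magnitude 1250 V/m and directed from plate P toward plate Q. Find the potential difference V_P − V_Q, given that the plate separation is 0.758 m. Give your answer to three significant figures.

In a uniform field, potential decreases in the direction of E: ΔV = −E·d for a displacement d parallel to E.
Going from Q to P is a displacement of 0.758 m opposite to the field, so V_P − V_Q = +Ed = 948 V.

948 V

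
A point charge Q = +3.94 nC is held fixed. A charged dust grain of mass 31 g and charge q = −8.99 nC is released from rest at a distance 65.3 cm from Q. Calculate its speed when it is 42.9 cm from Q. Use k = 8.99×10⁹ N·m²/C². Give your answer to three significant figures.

4.05×10⁻³ m/s

Only the electrostatic force acts, so mechanical energy is conserved: ½mv² = U₁ − U₂ = kQq(1/r₁ − 1/r₂).
U₁ − U₂ = (8.99×10⁹ N·m²/C²)(3.94×10⁻⁹ C)(-8.99×10⁻⁹ C)(1/0.653 − 1/0.429) = 2.55×10⁻⁷ J.
v = √(2·2.55×10⁻⁷/0.0310) = 4.05×10⁻³ m/s.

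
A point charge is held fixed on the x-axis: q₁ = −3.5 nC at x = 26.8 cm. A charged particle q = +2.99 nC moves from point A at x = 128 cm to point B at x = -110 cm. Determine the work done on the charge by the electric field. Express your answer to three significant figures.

The work done by the electric force is W_field = −ΔU = −q(V_B − V_A) = q(V_A − V_B).
At A: distance to the source charge is 1.01 m; V_A = kq₁/r = -31.1 V.
At B: distance to the source charge is 1.37 m; V_B = kq₁/r = -23.0 V.
ΔV = V_B − V_A = 8.09 V.
W_field = −qΔV = −(2.99×10⁻⁹ C)(8.09 V) = -2.42×10⁻⁸ J.

-2.42×10⁻⁸ J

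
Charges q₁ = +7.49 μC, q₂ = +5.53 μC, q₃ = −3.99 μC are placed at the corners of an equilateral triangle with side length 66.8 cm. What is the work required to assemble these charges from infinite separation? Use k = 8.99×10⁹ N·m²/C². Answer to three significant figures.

The work to assemble the configuration equals its total potential energy, U = Σ kqᵢqⱼ/rᵢⱼ over all pairs.
All three pair separations equal the side length, 0.668 m.
U = (0.557) + (-0.402) + (-0.297) = -0.142 J.

-0.142 J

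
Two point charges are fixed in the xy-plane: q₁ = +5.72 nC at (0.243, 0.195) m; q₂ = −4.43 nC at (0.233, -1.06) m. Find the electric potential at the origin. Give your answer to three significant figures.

The total potential is the scalar sum of each charge's contribution, V = Σ kqᵢ/rᵢ.
Distances from the field point to each charge: r₁ = 0.312 m, r₂ = 1.09 m.
V = k[(5.72×10⁻⁹)/(0.312) + (-4.43×10⁻⁹)/(1.09)] = 128 V.

128 V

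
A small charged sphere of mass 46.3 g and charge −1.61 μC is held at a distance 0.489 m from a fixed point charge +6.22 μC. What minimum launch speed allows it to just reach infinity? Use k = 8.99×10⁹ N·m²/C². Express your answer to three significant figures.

2.82 m/s

To just escape, total mechanical energy must reach zero at infinity: ½mv²_min + U = 0, so ½mv²_min = −U = |kQq|/r.
|U| = |kQq|/r = (8.99×10⁹ N·m²/C²)(6.22×10⁻⁶)(1.61×10⁻⁶)/(0.489) = 0.184 J.
v_min = √(2|U|/m) = √(2·0.184/0.0463) = 2.82 m/s.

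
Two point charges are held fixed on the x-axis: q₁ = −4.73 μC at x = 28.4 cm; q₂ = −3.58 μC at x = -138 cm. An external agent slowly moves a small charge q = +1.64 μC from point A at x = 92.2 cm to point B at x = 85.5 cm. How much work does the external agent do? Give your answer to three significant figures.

-0.0135 J

For quasistatic motion the external work equals the change in potential energy: W_ext = qΔV = q(V_B − V_A).
At A: distances to the source charges are 0.638 m, 2.30 m; V_A = Σ kqᵢ/rᵢ = -8.06×10⁴ V.
At B: distances to the source charges are 0.571 m, 2.23 m; V_B = Σ kqᵢ/rᵢ = -8.89×10⁴ V.
ΔV = V_B − V_A = -8240 V.
W_ext = qΔV = (1.64×10⁻⁶ C)(-8240 V) = -0.0135 J.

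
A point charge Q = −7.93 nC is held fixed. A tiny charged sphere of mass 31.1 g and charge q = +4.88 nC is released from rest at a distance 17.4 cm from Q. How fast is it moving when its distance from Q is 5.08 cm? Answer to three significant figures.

0.0177 m/s

Only the electrostatic force acts, so mechanical energy is conserved: ½mv² = U₁ − U₂ = kQq(1/r₁ − 1/r₂).
U₁ − U₂ = (8.99×10⁹ N·m²/C²)(-7.93×10⁻⁹ C)(4.88×10⁻⁹ C)(1/0.174 − 1/0.0508) = 4.85×10⁻⁶ J.
v = √(2·4.85×10⁻⁶/0.0311) = 0.0177 m/s.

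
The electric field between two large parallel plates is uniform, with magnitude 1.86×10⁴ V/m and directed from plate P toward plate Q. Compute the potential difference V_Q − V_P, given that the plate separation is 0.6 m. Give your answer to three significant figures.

In a uniform field, potential decreases in the direction of E: ΔV = −E·d for a displacement d parallel to E.
Going from P to Q is a displacement of 0.6 m along the field, so V_Q − V_P = −Ed = -1.12×10⁴ V.

-1.12×10⁴ V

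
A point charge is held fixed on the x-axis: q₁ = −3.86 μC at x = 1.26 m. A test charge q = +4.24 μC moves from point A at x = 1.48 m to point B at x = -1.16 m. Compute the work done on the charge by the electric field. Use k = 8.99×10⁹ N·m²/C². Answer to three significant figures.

-0.608 J

The work done by the electric force is W_field = −ΔU = −q(V_B − V_A) = q(V_A − V_B).
At A: distance to the source charge is 0.220 m; V_A = kq₁/r = -1.58×10⁵ V.
At B: distance to the source charge is 2.42 m; V_B = kq₁/r = -1.43×10⁴ V.
ΔV = V_B − V_A = 1.43×10⁵ V.
W_field = −qΔV = −(4.24×10⁻⁶ C)(1.43×10⁵ V) = -0.608 J.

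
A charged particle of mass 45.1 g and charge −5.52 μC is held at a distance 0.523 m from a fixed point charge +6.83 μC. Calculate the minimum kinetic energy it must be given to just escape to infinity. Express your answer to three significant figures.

To just escape, total mechanical energy must reach zero at infinity: ½mv²_min + U = 0, so ½mv²_min = −U = |kQq|/r.
|U| = |kQq|/r = (8.99×10⁹ N·m²/C²)(6.83×10⁻⁶)(5.52×10⁻⁶)/(0.523) = 0.648 J.

0.648 J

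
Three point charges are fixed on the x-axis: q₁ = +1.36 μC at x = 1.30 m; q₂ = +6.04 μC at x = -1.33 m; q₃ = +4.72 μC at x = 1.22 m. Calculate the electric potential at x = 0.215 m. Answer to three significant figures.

The total potential is the scalar sum of each charge's contribution, V = Σ kqᵢ/rᵢ.
Distances from the field point to each charge: r₁ = 1.08 m, r₂ = 1.55 m, r₃ = 1.00 m.
V = k[(1.36×10⁻⁶)/(1.08) + (6.04×10⁻⁶)/(1.55) + (4.72×10⁻⁶)/(1.00)] = 8.86×10⁴ V.

8.86×10⁴ V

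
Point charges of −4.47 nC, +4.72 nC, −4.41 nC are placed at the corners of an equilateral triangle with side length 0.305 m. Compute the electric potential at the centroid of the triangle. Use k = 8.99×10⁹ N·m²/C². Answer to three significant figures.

-212 V

The total potential is the scalar sum of each charge's contribution, V = Σ kqᵢ/rᵢ.
The distance from each vertex to the centroid is a/√3 = 0.176 m.
V = k[(-4.47×10⁻⁹)/(0.176) + (4.72×10⁻⁹)/(0.176) + (-4.41×10⁻⁹)/(0.176)] = -212 V.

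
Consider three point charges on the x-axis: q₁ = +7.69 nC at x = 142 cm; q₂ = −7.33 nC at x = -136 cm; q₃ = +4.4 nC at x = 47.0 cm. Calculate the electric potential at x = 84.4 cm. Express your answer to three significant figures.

Electric potential is a scalar, so the contributions from each charge add algebraically: V = Σ kqᵢ/rᵢ.
Distances from the field point to each charge: r₁ = 0.576 m, r₂ = 2.20 m, r₃ = 0.374 m.
V = k[(7.69×10⁻⁹)/(0.576) + (-7.33×10⁻⁹)/(2.20) + (4.40×10⁻⁹)/(0.374)] = 196 V.

196 V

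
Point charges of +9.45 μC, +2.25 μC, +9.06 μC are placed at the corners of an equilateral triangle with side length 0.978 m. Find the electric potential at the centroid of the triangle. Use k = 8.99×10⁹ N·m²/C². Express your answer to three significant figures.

3.31×10⁵ V

Electric potential is a scalar, so the contributions from each charge add algebraically: V = Σ kqᵢ/rᵢ.
The distance from each vertex to the centroid is a/√3 = 0.565 m.
V = k[(9.45×10⁻⁶)/(0.565) + (2.25×10⁻⁶)/(0.565) + (9.06×10⁻⁶)/(0.565)] = 3.31×10⁵ V.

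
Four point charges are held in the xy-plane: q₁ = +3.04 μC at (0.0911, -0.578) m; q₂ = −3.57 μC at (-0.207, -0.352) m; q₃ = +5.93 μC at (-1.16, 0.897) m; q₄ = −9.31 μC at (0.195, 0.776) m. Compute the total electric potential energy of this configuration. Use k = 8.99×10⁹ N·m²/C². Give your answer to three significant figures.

-0.601 J

The work to assemble the configuration equals its total potential energy, U = Σ kqᵢqⱼ/rᵢⱼ over all pairs.
Pair separations: r₁₂ = 0.374 m, r₁₃ = 1.93 m, r₁₄ = 1.36 m, r₂₃ = 1.57 m, r₂₄ = 1.20 m, r₃₄ = 1.36 m.
Summing all 6 pair terms gives U = -0.601 J.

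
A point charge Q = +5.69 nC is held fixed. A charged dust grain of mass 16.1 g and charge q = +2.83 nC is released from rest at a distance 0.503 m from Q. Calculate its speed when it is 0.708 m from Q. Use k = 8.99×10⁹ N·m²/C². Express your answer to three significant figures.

3.22×10⁻³ m/s

Only the electrostatic force acts, so mechanical energy is conserved: ½mv² = U₁ − U₂ = kQq(1/r₁ − 1/r₂).
U₁ − U₂ = (8.99×10⁹ N·m²/C²)(5.69×10⁻⁹ C)(2.83×10⁻⁹ C)(1/0.503 − 1/0.708) = 8.33×10⁻⁸ J.
v = √(2·8.33×10⁻⁸/0.0161) = 3.22×10⁻³ m/s.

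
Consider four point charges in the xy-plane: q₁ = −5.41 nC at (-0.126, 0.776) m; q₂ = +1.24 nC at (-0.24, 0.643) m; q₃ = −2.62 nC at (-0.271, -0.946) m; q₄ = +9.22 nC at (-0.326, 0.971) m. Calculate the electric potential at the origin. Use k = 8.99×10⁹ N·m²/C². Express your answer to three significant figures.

Electric potential is a scalar, so the contributions from each charge add algebraically: V = Σ kqᵢ/rᵢ.
Distances from the field point to each charge: r₁ = 0.786 m, r₂ = 0.686 m, r₃ = 0.984 m, r₄ = 1.02 m.
V = k[(-5.41×10⁻⁹)/(0.786) + (1.24×10⁻⁹)/(0.686) + (-2.62×10⁻⁹)/(0.984) + (9.22×10⁻⁹)/(1.02)] = 11.4 V.

11.4 V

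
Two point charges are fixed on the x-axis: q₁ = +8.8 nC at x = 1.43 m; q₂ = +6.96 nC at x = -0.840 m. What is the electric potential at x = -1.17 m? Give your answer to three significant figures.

220 V

Electric potential is a scalar, so the contributions from each charge add algebraically: V = Σ kqᵢ/rᵢ.
Distances from the field point to each charge: r₁ = 2.60 m, r₂ = 0.330 m.
V = k[(8.80×10⁻⁹)/(2.60) + (6.96×10⁻⁹)/(0.330)] = 220 V.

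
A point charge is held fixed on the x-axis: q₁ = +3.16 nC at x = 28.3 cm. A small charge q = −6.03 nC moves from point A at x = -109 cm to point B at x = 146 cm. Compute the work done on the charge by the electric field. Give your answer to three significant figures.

2.08×10⁻⁸ J

The work done by the electric force is W_field = −ΔU = −q(V_B − V_A) = q(V_A − V_B).
At A: distance to the source charge is 1.37 m; V_A = kq₁/r = 20.7 V.
At B: distance to the source charge is 1.18 m; V_B = kq₁/r = 24.1 V.
ΔV = V_B − V_A = 3.45 V.
W_field = −qΔV = −(-6.03×10⁻⁹ C)(3.45 V) = 2.08×10⁻⁸ J.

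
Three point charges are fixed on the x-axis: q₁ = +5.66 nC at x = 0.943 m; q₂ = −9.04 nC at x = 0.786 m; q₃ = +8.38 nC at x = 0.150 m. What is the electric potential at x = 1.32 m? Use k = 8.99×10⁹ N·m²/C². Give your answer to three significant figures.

Electric potential is a scalar, so the contributions from each charge add algebraically: V = Σ kqᵢ/rᵢ.
Distances from the field point to each charge: r₁ = 0.377 m, r₂ = 0.534 m, r₃ = 1.17 m.
V = k[(5.66×10⁻⁹)/(0.377) + (-9.04×10⁻⁹)/(0.534) + (8.38×10⁻⁹)/(1.17)] = 47.2 V.

47.2 V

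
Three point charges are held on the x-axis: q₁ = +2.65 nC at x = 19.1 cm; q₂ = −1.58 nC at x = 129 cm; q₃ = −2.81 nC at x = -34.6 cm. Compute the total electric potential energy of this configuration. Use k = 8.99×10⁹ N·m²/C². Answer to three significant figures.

-1.35×10⁻⁷ J

The work to assemble the configuration equals its total potential energy, U = Σ kqᵢqⱼ/rᵢⱼ over all pairs.
Pair separations: r₁₂ = 1.10 m, r₁₃ = 0.537 m, r₂₃ = 1.64 m.
U = (-3.43×10⁻⁸) + (-1.25×10⁻⁷) + (2.44×10⁻⁸) = -1.35×10⁻⁷ J.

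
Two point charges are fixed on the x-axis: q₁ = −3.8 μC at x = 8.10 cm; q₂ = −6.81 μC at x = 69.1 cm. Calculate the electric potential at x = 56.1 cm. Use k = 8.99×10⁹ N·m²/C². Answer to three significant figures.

The total potential is the scalar sum of each charge's contribution, V = Σ kqᵢ/rᵢ.
Distances from the field point to each charge: r₁ = 0.480 m, r₂ = 0.130 m.
V = k[(-3.80×10⁻⁶)/(0.480) + (-6.81×10⁻⁶)/(0.130)] = -5.42×10⁵ V.

-5.42×10⁵ V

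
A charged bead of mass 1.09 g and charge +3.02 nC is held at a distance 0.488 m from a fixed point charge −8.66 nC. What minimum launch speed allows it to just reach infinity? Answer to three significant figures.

To just escape, total mechanical energy must reach zero at infinity: ½mv²_min + U = 0, so ½mv²_min = −U = |kQq|/r.
|U| = |kQq|/r = (8.99×10⁹ N·m²/C²)(8.66×10⁻⁹)(3.02×10⁻⁹)/(0.488) = 4.82×10⁻⁷ J.
v_min = √(2|U|/m) = √(2·4.82×10⁻⁷/1.09×10⁻³) = 0.0297 m/s.

0.0297 m/s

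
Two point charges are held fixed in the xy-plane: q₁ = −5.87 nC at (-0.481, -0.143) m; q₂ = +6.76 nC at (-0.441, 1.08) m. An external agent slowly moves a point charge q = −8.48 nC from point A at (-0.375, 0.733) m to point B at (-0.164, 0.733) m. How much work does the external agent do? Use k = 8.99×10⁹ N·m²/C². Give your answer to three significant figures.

For quasistatic motion the external work equals the change in potential energy: W_ext = qΔV = q(V_B − V_A).
At A: distances to the source charges are 0.882 m, 0.353 m; V_A = Σ kqᵢ/rᵢ = 112 V.
At B: distances to the source charges are 0.932 m, 0.444 m; V_B = Σ kqᵢ/rᵢ = 80.2 V.
ΔV = V_B − V_A = -32.0 V.
W_ext = qΔV = (-8.48×10⁻⁹ C)(-32.0 V) = 2.72×10⁻⁷ J.

2.72×10⁻⁷ J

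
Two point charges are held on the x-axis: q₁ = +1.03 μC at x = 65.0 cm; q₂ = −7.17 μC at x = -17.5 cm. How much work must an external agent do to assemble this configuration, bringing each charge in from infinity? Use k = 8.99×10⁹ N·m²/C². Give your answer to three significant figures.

The work to assemble the configuration equals its total potential energy, U = Σ kqᵢqⱼ/rᵢⱼ over all pairs.
Pair separations: r₁₂ = 0.825 m.
U = (-0.0805) = -0.0805 J.

-0.0805 J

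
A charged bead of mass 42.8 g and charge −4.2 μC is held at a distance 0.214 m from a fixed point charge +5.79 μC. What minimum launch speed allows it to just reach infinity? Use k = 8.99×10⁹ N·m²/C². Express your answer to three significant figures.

To just escape, total mechanical energy must reach zero at infinity: ½mv²_min + U = 0, so ½mv²_min = −U = |kQq|/r.
|U| = |kQq|/r = (8.99×10⁹ N·m²/C²)(5.79×10⁻⁶)(4.20×10⁻⁶)/(0.214) = 1.02 J.
v_min = √(2|U|/m) = √(2·1.02/0.0428) = 6.91 m/s.

6.91 m/s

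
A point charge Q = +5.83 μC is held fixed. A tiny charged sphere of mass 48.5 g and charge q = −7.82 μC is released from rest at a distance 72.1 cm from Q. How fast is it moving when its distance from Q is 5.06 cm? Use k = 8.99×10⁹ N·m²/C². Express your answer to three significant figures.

17.6 m/s

Only the electrostatic force acts, so mechanical energy is conserved: ½mv² = U₁ − U₂ = kQq(1/r₁ − 1/r₂).
U₁ − U₂ = (8.99×10⁹ N·m²/C²)(5.83×10⁻⁶ C)(-7.82×10⁻⁶ C)(1/0.721 − 1/0.0506) = 7.53 J.
v = √(2·7.53/0.0485) = 17.6 m/s.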